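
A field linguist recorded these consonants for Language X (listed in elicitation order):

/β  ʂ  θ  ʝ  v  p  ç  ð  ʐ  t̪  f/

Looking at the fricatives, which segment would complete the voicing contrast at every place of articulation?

/ɸ/

bilabial: voiceless —, voiced /β/.
labiodental: voiceless /f/, voiced /v/.
dental: voiceless /θ/, voiced /ð/.
retroflex: voiceless /ʂ/, voiced /ʐ/.
palatal: voiceless /ç/, voiced /ʝ/.
The bilabial row has no voiceless member, so the gap is the voiceless bilabial fricative /ɸ/.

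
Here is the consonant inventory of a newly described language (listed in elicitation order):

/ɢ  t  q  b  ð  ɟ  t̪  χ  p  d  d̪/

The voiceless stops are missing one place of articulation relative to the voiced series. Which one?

palatal

place of articulation  voiceless  voiced  
bilabial          p         b       
dental            t̪        d̪      
alveolar          t         d       
palatal           —         ɟ       
uvular            q         ɢ       
Every place of articulation has a voiceless member except palatal, where /c/ would be expected.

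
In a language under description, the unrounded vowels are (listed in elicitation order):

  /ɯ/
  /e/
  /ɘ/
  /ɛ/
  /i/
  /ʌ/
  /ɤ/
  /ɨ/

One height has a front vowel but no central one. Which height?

low-mid

Front: /i/ (high), /e/ (high-mid), /ɛ/ (low-mid).
Central: /ɨ/ (high), /ɘ/ (high-mid).
Back: /ɯ/ (high), /ɤ/ (high-mid), /ʌ/ (low-mid).
Every height has a central member except low-mid, where /ɜ/ would be expected.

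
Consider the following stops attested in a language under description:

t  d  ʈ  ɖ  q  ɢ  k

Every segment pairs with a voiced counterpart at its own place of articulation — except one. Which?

/k/

Alveolar: /t/ ~ /d/
Retroflex: /ʈ/ ~ /ɖ/
Uvular: /q/ ~ /ɢ/
Velar: only /k/ (voiceless); no voiced partner.
So /k/ is the unpaired segment.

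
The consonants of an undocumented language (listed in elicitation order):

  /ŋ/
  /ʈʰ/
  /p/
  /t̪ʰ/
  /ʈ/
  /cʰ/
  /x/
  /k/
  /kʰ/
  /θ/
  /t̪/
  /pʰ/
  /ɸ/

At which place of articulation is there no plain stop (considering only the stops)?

palatal

bilabial: plain /p/, aspirated /pʰ/.
dental: plain /t̪/, aspirated /t̪ʰ/.
retroflex: plain /ʈ/, aspirated /ʈʰ/.
palatal: plain —, aspirated /cʰ/.
velar: plain /k/, aspirated /kʰ/.
Every place of articulation has a plain member except palatal, where /c/ would be expected.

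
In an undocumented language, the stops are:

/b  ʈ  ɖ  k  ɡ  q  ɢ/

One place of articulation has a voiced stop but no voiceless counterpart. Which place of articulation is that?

bilabial: voiceless —, voiced /b/.
retroflex: voiceless /ʈ/, voiced /ɖ/.
velar: voiceless /k/, voiced /ɡ/.
uvular: voiceless /q/, voiced /ɢ/.
Every place of articulation has a voiceless member except bilabial, where /p/ would be expected.

bilabial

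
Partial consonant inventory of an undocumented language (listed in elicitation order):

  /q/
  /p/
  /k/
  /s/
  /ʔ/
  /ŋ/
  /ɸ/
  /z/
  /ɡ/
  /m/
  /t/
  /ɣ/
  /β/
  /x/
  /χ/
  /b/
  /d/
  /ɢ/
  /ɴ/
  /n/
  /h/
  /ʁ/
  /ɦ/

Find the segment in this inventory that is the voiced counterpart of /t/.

/d/

/t/ is a voiceless alveolar stop.
The voiced counterpart is a voiced alveolar stop — in this inventory, /d/.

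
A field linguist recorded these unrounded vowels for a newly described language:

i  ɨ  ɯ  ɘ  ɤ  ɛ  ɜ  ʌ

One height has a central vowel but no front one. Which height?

high: front /i/, central /ɨ/, back /ɯ/.
high-mid: front —, central /ɘ/, back /ɤ/.
low-mid: front /ɛ/, central /ɜ/, back /ʌ/.
Every height has a front member except high-mid, where /e/ would be expected.

high-mid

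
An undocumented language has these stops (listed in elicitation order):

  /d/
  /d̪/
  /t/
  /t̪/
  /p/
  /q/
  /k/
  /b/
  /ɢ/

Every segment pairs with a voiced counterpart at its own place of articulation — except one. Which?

Bilabial: /p/ ~ /b/
Dental: /t̪/ ~ /d̪/
Alveolar: /t/ ~ /d/
Uvular: /q/ ~ /ɢ/
Velar: only /k/ (voiceless); no voiced partner.
So /k/ is the unpaired segment.

/k/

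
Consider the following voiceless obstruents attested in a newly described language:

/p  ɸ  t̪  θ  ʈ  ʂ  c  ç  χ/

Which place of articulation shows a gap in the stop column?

place of articulation  stop      fricative
bilabial          p         ɸ       
dental            t̪        θ       
retroflex         ʈ         ʂ       
palatal           c         ç       
uvular            —         χ       
Every place of articulation has a stop member except uvular, where /q/ would be expected.

uvular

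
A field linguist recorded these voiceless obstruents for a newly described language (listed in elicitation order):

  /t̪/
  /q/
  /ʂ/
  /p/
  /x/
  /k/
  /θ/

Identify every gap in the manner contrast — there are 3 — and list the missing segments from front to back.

/ɸ/, /ʈ/, /χ/

Stop: /p/ (bilabial), /t̪/ (dental), /k/ (velar), /q/ (uvular).
Fricative: /θ/ (dental), /ʂ/ (retroflex), /x/ (velar).
Gaps, from front to back: bilabial lacks fricative (/ɸ/); retroflex lacks stop (/ʈ/); uvular lacks fricative (/χ/).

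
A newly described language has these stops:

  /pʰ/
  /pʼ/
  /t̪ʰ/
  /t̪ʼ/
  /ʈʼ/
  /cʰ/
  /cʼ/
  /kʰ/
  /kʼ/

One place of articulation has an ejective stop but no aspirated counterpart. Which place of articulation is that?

bilabial: aspirated /pʰ/, ejective /pʼ/.
dental: aspirated /t̪ʰ/, ejective /t̪ʼ/.
retroflex: aspirated —, ejective /ʈʼ/.
palatal: aspirated /cʰ/, ejective /cʼ/.
velar: aspirated /kʰ/, ejective /kʼ/.
Every place of articulation has an aspirated member except retroflex, where /ʈʰ/ would be expected.

retroflex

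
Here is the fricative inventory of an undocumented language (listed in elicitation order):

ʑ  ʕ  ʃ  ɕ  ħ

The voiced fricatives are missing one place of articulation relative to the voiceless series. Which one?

Voiceless: /ʃ/ (postalveolar), /ɕ/ (alveolo-palatal), /ħ/ (pharyngeal).
Voiced: /ʑ/ (alveolo-palatal), /ʕ/ (pharyngeal).
Every place of articulation has a voiced member except postalveolar, where /ʒ/ would be expected.

postalveolar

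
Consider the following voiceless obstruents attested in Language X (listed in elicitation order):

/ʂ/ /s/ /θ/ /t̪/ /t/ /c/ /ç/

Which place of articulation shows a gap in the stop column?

retroflex

dental: stop /t̪/, fricative /θ/.
alveolar: stop /t/, fricative /s/.
retroflex: stop —, fricative /ʂ/.
palatal: stop /c/, fricative /ç/.
Every place of articulation has a stop member except retroflex, where /ʈ/ would be expected.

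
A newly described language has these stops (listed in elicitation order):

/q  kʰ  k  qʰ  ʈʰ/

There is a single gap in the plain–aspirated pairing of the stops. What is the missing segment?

place of articulation  plain     aspirated
retroflex         —         ʈʰ      
velar             k         kʰ      
uvular            q         qʰ      
The retroflex row has no plain member, so the gap is the plain retroflex stop /ʈ/.

/ʈ/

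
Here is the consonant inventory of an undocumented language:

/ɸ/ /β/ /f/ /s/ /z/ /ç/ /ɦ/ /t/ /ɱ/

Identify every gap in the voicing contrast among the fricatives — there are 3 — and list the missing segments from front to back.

/v/, /ʝ/, /h/

bilabial: voiceless /ɸ/, voiced /β/.
labiodental: voiceless /f/, voiced —.
alveolar: voiceless /s/, voiced /z/.
palatal: voiceless /ç/, voiced —.
glottal: voiceless —, voiced /ɦ/.
Gaps, from front to back: labiodental lacks voiced (/v/); palatal lacks voiced (/ʝ/); glottal lacks voiceless (/h/).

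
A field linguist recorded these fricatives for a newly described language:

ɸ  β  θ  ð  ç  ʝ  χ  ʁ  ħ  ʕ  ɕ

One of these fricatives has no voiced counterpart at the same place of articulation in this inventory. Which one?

Bilabial: /ɸ/ ~ /β/
Dental: /θ/ ~ /ð/
Palatal: /ç/ ~ /ʝ/
Uvular: /χ/ ~ /ʁ/
Pharyngeal: /ħ/ ~ /ʕ/
Alveolo-palatal: only /ɕ/ (voiceless); no voiced partner.
So /ɕ/ is the unpaired segment.

/ɕ/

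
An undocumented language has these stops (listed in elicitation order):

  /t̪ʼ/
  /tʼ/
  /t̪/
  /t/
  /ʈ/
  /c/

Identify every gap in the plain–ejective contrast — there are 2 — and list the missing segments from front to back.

/ʈʼ/, /cʼ/

Plain: /t̪/ (dental), /t/ (alveolar), /ʈ/ (retroflex), /c/ (palatal).
Ejective: /t̪ʼ/ (dental), /tʼ/ (alveolar).
Gaps, from front to back: retroflex lacks ejective (/ʈʼ/); palatal lacks ejective (/cʼ/).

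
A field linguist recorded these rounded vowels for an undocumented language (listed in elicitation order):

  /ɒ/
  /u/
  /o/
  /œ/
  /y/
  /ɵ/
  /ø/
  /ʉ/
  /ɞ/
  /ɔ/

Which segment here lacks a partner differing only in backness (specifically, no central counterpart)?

/ɒ/

High: /y/ ~ /ʉ/ ~ /u/
High-mid: /ø/ ~ /ɵ/ ~ /o/
Low-mid: /œ/ ~ /ɞ/ ~ /ɔ/
Low: only /ɒ/ (back); no central partner.
So /ɒ/ is the unpaired segment.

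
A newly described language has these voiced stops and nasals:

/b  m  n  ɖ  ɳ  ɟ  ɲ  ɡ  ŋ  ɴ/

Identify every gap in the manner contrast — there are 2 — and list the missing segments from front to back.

bilabial: oral stop /b/, nasal /m/.
alveolar: oral stop —, nasal /n/.
retroflex: oral stop /ɖ/, nasal /ɳ/.
palatal: oral stop /ɟ/, nasal /ɲ/.
velar: oral stop /ɡ/, nasal /ŋ/.
uvular: oral stop —, nasal /ɴ/.
Gaps, from front to back: alveolar lacks oral stop (/d/); uvular lacks oral stop (/ɢ/).

/d/, /ɢ/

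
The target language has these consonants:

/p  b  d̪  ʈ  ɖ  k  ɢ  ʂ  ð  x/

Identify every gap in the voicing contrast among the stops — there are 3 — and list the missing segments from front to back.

/t̪/, /ɡ/, /q/

Voiceless: /p/ (bilabial), /ʈ/ (retroflex), /k/ (velar).
Voiced: /b/ (bilabial), /d̪/ (dental), /ɖ/ (retroflex), /ɢ/ (uvular).
Gaps, from front to back: dental lacks voiceless (/t̪/); velar lacks voiced (/ɡ/); uvular lacks voiceless (/q/).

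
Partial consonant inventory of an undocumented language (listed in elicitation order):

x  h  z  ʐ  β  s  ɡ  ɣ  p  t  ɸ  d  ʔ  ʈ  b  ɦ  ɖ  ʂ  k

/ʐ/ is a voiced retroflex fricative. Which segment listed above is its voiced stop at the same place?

/ɖ/

The voiced stop at the same place is a voiced retroflex stop — in this inventory, /ɖ/.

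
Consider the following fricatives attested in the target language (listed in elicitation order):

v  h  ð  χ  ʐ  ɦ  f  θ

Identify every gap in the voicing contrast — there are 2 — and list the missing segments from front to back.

/ʂ/, /ʁ/

Voiceless: /f/ (labiodental), /θ/ (dental), /χ/ (uvular), /h/ (glottal).
Voiced: /v/ (labiodental), /ð/ (dental), /ʐ/ (retroflex), /ɦ/ (glottal).
Gaps, from front to back: retroflex lacks voiceless (/ʂ/); uvular lacks voiced (/ʁ/).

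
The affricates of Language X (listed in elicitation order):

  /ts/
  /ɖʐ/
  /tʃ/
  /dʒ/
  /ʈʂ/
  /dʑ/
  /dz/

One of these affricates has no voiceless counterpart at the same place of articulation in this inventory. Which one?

/dʑ/

Alveolar: /ts/ ~ /dz/
Postalveolar: /tʃ/ ~ /dʒ/
Retroflex: /ʈʂ/ ~ /ɖʐ/
Alveolo-palatal: only /dʑ/ (voiced); no voiceless partner.
So /dʑ/ is the unpaired segment.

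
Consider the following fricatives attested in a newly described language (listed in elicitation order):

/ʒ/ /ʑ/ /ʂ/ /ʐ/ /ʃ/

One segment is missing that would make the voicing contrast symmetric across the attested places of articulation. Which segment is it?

/ɕ/

place of articulation  voiceless  voiced  
postalveolar      ʃ         ʒ       
retroflex         ʂ         ʐ       
alveolo-palatal   —         ʑ       
The alveolo-palatal row has no voiceless member, so the gap is the voiceless alveolo-palatal fricative /ɕ/.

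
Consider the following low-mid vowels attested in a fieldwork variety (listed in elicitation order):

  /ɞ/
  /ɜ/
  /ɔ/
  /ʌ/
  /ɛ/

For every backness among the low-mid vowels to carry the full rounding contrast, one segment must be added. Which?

front: unrounded /ɛ/, rounded —.
central: unrounded /ɜ/, rounded /ɞ/.
back: unrounded /ʌ/, rounded /ɔ/.
The front row has no rounded member, so the gap is the front rounded vowel /œ/.

/œ/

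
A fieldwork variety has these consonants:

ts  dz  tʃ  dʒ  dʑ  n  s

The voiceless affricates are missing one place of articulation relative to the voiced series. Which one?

alveolo-palatal

Voiceless: /ts/ (alveolar), /tʃ/ (postalveolar).
Voiced: /dz/ (alveolar), /dʒ/ (postalveolar), /dʑ/ (alveolo-palatal).
Every place of articulation has a voiceless member except alveolo-palatal, where /tɕ/ would be expected.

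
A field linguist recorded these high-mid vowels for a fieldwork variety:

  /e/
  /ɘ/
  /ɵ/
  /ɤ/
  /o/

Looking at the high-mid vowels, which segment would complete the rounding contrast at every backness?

/ø/

backness          unrounded  rounded 
front             e         —       
central           ɘ         ɵ       
back              ɤ         o       
The front row has no rounded member, so the gap is the front rounded vowel /ø/.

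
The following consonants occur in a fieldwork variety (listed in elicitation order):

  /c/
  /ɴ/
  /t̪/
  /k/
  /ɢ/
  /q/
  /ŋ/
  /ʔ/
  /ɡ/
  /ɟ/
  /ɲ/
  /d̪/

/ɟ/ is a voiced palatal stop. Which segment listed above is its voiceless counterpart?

The voiceless counterpart is a voiceless palatal stop — in this inventory, /c/.

/c/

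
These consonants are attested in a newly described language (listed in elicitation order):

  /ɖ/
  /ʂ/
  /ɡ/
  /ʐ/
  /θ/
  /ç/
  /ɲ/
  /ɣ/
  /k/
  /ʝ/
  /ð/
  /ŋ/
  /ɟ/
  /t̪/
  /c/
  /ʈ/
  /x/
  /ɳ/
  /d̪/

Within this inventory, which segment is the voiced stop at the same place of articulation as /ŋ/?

/ɡ/

/ŋ/ is a velar nasal.
The voiced stop at the same place is a voiced velar stop — in this inventory, /ɡ/.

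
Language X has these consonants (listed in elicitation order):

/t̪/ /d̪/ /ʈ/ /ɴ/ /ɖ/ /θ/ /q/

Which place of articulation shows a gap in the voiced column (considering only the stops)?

uvular

dental: voiceless /t̪/, voiced /d̪/.
retroflex: voiceless /ʈ/, voiced /ɖ/.
uvular: voiceless /q/, voiced —.
Every place of articulation has a voiced member except uvular, where /ɢ/ would be expected.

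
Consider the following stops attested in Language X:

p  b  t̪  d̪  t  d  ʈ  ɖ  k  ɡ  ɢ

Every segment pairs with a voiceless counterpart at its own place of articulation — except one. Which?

/ɢ/

Bilabial: /p/ ~ /b/
Dental: /t̪/ ~ /d̪/
Alveolar: /t/ ~ /d/
Retroflex: /ʈ/ ~ /ɖ/
Velar: /k/ ~ /ɡ/
Uvular: only /ɢ/ (voiced); no voiceless partner.
So /ɢ/ is the unpaired segment.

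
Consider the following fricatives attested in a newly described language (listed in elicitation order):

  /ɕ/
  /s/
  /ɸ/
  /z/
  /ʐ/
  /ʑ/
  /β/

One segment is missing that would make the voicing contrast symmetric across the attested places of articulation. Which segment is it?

/ʂ/

place of articulation  voiceless  voiced  
bilabial          ɸ         β       
alveolar          s         z       
retroflex         —         ʐ       
alveolo-palatal   ɕ         ʑ       
The retroflex row has no voiceless member, so the gap is the voiceless retroflex fricative /ʂ/.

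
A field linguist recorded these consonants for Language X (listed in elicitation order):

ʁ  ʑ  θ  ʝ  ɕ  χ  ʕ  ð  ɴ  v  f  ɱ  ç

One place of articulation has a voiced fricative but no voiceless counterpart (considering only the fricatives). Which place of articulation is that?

place of articulation  voiceless  voiced  
labiodental       f         v       
dental            θ         ð       
alveolo-palatal   ɕ         ʑ       
palatal           ç         ʝ       
uvular            χ         ʁ       
pharyngeal        —         ʕ       
Every place of articulation has a voiceless member except pharyngeal, where /ħ/ would be expected.

pharyngeal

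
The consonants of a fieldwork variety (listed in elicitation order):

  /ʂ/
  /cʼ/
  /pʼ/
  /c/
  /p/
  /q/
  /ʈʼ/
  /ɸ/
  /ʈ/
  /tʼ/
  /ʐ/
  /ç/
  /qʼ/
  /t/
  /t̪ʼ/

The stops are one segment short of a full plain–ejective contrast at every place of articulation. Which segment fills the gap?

/t̪/

Plain: /p/ (bilabial), /t/ (alveolar), /ʈ/ (retroflex), /c/ (palatal), /q/ (uvular).
Ejective: /pʼ/ (bilabial), /t̪ʼ/ (dental), /tʼ/ (alveolar), /ʈʼ/ (retroflex), /cʼ/ (palatal), /qʼ/ (uvular).
The dental row has no plain member, so the gap is the plain dental stop /t̪/.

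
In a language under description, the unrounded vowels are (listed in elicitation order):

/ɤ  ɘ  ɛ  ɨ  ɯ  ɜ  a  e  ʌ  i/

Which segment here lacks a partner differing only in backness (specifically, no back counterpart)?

/a/

High: /i/ ~ /ɨ/ ~ /ɯ/
High-mid: /e/ ~ /ɘ/ ~ /ɤ/
Low-mid: /ɛ/ ~ /ɜ/ ~ /ʌ/
Low: only /a/ (front); no back partner.
So /a/ is the unpaired segment.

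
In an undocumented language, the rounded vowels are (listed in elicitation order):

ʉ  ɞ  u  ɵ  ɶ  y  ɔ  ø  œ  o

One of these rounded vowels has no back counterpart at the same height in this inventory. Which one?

/ɶ/

High: /y/ ~ /ʉ/ ~ /u/
High-mid: /ø/ ~ /ɵ/ ~ /o/
Low-mid: /œ/ ~ /ɞ/ ~ /ɔ/
Low: only /ɶ/ (front); no back partner.
So /ɶ/ is the unpaired segment.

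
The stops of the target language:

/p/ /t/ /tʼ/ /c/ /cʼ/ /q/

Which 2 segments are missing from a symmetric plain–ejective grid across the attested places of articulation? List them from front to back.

/pʼ/, /qʼ/

place of articulation  plain     ejective
bilabial          p         —       
alveolar          t         tʼ      
palatal           c         cʼ      
uvular            q         —       
Gaps, from front to back: bilabial lacks ejective (/pʼ/); uvular lacks ejective (/qʼ/).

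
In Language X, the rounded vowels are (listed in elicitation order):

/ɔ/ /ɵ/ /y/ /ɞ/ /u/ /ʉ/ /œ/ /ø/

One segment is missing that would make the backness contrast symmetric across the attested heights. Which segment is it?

/o/

Front: /y/ (high), /ø/ (high-mid), /œ/ (low-mid).
Central: /ʉ/ (high), /ɵ/ (high-mid), /ɞ/ (low-mid).
Back: /u/ (high), /ɔ/ (low-mid).
The high-mid row has no back member, so the gap is the high-mid back rounded vowel /o/.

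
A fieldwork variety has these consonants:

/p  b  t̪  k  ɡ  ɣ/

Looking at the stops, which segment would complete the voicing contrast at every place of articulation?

bilabial: voiceless /p/, voiced /b/.
dental: voiceless /t̪/, voiced —.
velar: voiceless /k/, voiced /ɡ/.
The dental row has no voiced member, so the gap is the voiced dental stop /d̪/.

/d̪/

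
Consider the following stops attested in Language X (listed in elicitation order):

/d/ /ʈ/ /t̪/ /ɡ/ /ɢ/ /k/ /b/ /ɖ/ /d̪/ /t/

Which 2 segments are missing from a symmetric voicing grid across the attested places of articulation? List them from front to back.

/p/, /q/

place of articulation  voiceless  voiced  
bilabial          —         b       
dental            t̪        d̪      
alveolar          t         d       
retroflex         ʈ         ɖ       
velar             k         ɡ       
uvular            —         ɢ       
Gaps, from front to back: bilabial lacks voiceless (/p/); uvular lacks voiceless (/q/).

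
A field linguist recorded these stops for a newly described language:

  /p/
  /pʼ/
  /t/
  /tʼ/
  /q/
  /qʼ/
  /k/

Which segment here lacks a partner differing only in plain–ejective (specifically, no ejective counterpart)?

Bilabial: /p/ ~ /pʼ/
Alveolar: /t/ ~ /tʼ/
Uvular: /q/ ~ /qʼ/
Velar: only /k/ (plain); no ejective partner.
So /k/ is the unpaired segment.

/k/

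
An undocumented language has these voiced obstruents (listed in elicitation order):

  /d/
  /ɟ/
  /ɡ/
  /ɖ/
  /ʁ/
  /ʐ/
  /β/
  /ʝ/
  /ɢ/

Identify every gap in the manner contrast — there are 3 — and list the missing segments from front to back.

bilabial: stop —, fricative /β/.
alveolar: stop /d/, fricative —.
retroflex: stop /ɖ/, fricative /ʐ/.
palatal: stop /ɟ/, fricative /ʝ/.
velar: stop /ɡ/, fricative —.
uvular: stop /ɢ/, fricative /ʁ/.
Gaps, from front to back: bilabial lacks stop (/b/); alveolar lacks fricative (/z/); velar lacks fricative (/ɣ/).

/b/, /z/, /ɣ/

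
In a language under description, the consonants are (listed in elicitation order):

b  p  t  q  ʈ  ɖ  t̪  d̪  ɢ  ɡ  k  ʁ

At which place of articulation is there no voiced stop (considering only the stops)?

bilabial: voiceless /p/, voiced /b/.
dental: voiceless /t̪/, voiced /d̪/.
alveolar: voiceless /t/, voiced —.
retroflex: voiceless /ʈ/, voiced /ɖ/.
velar: voiceless /k/, voiced /ɡ/.
uvular: voiceless /q/, voiced /ɢ/.
Every place of articulation has a voiced member except alveolar, where /d/ would be expected.

alveolar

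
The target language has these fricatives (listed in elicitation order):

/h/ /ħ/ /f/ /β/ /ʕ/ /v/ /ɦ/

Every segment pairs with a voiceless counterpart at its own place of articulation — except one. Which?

Labiodental: /f/ ~ /v/
Pharyngeal: /ħ/ ~ /ʕ/
Glottal: /h/ ~ /ɦ/
Bilabial: only /β/ (voiced); no voiceless partner.
So /β/ is the unpaired segment.

/β/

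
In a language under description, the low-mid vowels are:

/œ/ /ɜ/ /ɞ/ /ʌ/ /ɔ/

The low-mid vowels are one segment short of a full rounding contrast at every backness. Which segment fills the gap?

front: unrounded —, rounded /œ/.
central: unrounded /ɜ/, rounded /ɞ/.
back: unrounded /ʌ/, rounded /ɔ/.
The front row has no unrounded member, so the gap is the front unrounded vowel /ɛ/.

/ɛ/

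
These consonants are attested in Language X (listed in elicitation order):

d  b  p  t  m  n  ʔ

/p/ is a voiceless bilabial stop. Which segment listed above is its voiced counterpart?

/b/

The voiced counterpart is a voiced bilabial stop — in this inventory, /b/.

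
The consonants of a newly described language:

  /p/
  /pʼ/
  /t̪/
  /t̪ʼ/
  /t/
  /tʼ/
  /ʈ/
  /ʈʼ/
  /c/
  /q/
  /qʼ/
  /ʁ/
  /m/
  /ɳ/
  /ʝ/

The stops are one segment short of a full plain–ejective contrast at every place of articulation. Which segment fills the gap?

/cʼ/

Plain: /p/ (bilabial), /t̪/ (dental), /t/ (alveolar), /ʈ/ (retroflex), /c/ (palatal), /q/ (uvular).
Ejective: /pʼ/ (bilabial), /t̪ʼ/ (dental), /tʼ/ (alveolar), /ʈʼ/ (retroflex), /qʼ/ (uvular).
The palatal row has no ejective member, so the gap is the ejective palatal stop /cʼ/.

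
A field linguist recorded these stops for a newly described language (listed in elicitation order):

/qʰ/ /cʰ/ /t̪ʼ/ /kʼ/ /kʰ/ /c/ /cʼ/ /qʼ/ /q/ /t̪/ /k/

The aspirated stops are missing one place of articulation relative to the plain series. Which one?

dental

Plain: /t̪/ (dental), /c/ (palatal), /k/ (velar), /q/ (uvular).
Aspirated: /cʰ/ (palatal), /kʰ/ (velar), /qʰ/ (uvular).
Ejective: /t̪ʼ/ (dental), /cʼ/ (palatal), /kʼ/ (velar), /qʼ/ (uvular).
Every place of articulation has an aspirated member except dental, where /t̪ʰ/ would be expected.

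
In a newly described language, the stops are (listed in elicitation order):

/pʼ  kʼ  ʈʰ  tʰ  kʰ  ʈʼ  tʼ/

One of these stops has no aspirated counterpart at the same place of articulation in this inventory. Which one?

Alveolar: /tʰ/ ~ /tʼ/
Retroflex: /ʈʰ/ ~ /ʈʼ/
Velar: /kʰ/ ~ /kʼ/
Bilabial: only /pʼ/ (ejective); no aspirated partner.
So /pʼ/ is the unpaired segment.

/pʼ/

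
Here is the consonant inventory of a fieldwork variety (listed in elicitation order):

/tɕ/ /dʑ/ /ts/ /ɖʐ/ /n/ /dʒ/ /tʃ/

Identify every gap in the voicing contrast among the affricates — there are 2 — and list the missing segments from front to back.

Voiceless: /ts/ (alveolar), /tʃ/ (postalveolar), /tɕ/ (alveolo-palatal).
Voiced: /dʒ/ (postalveolar), /ɖʐ/ (retroflex), /dʑ/ (alveolo-palatal).
Gaps, from front to back: alveolar lacks voiced (/dz/); retroflex lacks voiceless (/ʈʂ/).

/dz/, /ʈʂ/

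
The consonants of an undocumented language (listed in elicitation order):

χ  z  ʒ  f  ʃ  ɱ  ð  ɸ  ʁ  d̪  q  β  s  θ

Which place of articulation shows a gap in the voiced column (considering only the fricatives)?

bilabial: voiceless /ɸ/, voiced /β/.
labiodental: voiceless /f/, voiced —.
dental: voiceless /θ/, voiced /ð/.
alveolar: voiceless /s/, voiced /z/.
postalveolar: voiceless /ʃ/, voiced /ʒ/.
uvular: voiceless /χ/, voiced /ʁ/.
Every place of articulation has a voiced member except labiodental, where /v/ would be expected.

labiodental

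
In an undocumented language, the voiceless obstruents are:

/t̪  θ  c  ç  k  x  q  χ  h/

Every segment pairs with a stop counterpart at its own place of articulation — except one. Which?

/h/

Dental: /t̪/ ~ /θ/
Palatal: /c/ ~ /ç/
Velar: /k/ ~ /x/
Uvular: /q/ ~ /χ/
Glottal: only /h/ (fricative); no stop partner.
So /h/ is the unpaired segment.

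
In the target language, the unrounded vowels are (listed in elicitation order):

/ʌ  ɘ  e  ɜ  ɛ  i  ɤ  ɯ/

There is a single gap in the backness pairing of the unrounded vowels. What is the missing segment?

/ɨ/

Front: /i/ (high), /e/ (high-mid), /ɛ/ (low-mid).
Central: /ɘ/ (high-mid), /ɜ/ (low-mid).
Back: /ɯ/ (high), /ɤ/ (high-mid), /ʌ/ (low-mid).
The high row has no central member, so the gap is the high central unrounded vowel /ɨ/.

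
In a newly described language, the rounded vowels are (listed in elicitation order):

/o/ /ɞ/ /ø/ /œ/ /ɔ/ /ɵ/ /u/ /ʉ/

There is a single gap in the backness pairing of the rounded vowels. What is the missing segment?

high: front —, central /ʉ/, back /u/.
high-mid: front /ø/, central /ɵ/, back /o/.
low-mid: front /œ/, central /ɞ/, back /ɔ/.
The high row has no front member, so the gap is the high front rounded vowel /y/.

/y/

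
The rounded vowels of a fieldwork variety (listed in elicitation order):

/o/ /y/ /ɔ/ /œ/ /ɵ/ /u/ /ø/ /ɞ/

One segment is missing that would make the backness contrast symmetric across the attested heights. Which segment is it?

/ʉ/

height            front     central   back    
high              y         —         u       
high-mid          ø         ɵ         o       
low-mid           œ         ɞ         ɔ       
The high row has no central member, so the gap is the high central rounded vowel /ʉ/.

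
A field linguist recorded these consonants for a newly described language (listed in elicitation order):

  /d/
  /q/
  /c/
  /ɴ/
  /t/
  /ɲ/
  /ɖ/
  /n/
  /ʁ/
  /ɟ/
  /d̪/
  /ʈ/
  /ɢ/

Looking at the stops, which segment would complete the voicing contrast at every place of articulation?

/t̪/

Voiceless: /t/ (alveolar), /ʈ/ (retroflex), /c/ (palatal), /q/ (uvular).
Voiced: /d̪/ (dental), /d/ (alveolar), /ɖ/ (retroflex), /ɟ/ (palatal), /ɢ/ (uvular).
The dental row has no voiceless member, so the gap is the voiceless dental stop /t̪/.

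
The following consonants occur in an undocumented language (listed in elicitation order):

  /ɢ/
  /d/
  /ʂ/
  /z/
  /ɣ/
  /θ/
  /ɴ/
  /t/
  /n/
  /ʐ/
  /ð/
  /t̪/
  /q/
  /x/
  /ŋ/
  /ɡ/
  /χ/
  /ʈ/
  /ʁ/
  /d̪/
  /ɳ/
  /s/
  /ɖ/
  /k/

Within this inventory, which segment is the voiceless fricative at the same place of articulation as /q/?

/q/ is a voiceless uvular stop.
The voiceless fricative at the same place is a voiceless uvular fricative — in this inventory, /χ/.

/χ/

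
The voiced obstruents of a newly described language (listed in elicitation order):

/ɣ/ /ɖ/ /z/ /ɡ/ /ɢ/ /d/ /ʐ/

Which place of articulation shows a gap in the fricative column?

uvular

place of articulation  stop      fricative
alveolar          d         z       
retroflex         ɖ         ʐ       
velar             ɡ         ɣ       
uvular            ɢ         —       
Every place of articulation has a fricative member except uvular, where /ʁ/ would be expected.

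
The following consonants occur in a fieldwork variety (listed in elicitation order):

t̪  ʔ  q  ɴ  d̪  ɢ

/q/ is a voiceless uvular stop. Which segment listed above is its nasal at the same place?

The nasal at the same place is an uvular nasal — in this inventory, /ɴ/.

/ɴ/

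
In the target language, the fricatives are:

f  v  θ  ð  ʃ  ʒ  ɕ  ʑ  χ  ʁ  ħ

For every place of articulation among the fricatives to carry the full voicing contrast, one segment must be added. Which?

/ʕ/

Voiceless: /f/ (labiodental), /θ/ (dental), /ʃ/ (postalveolar), /ɕ/ (alveolo-palatal), /χ/ (uvular), /ħ/ (pharyngeal).
Voiced: /v/ (labiodental), /ð/ (dental), /ʒ/ (postalveolar), /ʑ/ (alveolo-palatal), /ʁ/ (uvular).
The pharyngeal row has no voiced member, so the gap is the voiced pharyngeal fricative /ʕ/.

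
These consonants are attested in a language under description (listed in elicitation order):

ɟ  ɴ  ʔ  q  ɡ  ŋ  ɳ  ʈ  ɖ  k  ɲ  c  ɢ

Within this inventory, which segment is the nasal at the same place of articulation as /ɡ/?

/ɡ/ is a voiced velar stop.
The nasal at the same place is a velar nasal — in this inventory, /ŋ/.

/ŋ/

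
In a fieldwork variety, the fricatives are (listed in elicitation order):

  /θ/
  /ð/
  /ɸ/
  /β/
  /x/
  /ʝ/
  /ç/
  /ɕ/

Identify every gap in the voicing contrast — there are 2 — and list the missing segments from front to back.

/ʑ/, /ɣ/

place of articulation  voiceless  voiced  
bilabial          ɸ         β       
dental            θ         ð       
alveolo-palatal   ɕ         —       
palatal           ç         ʝ       
velar             x         —       
Gaps, from front to back: alveolo-palatal lacks voiced (/ʑ/); velar lacks voiced (/ɣ/).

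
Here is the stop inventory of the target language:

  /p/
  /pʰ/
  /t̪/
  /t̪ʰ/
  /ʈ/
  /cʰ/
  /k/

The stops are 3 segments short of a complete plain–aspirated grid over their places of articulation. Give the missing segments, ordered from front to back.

/ʈʰ/, /c/, /kʰ/

place of articulation  plain     aspirated
bilabial          p         pʰ      
dental            t̪        t̪ʰ     
retroflex         ʈ         —       
palatal           —         cʰ      
velar             k         —       
Gaps, from front to back: retroflex lacks aspirated (/ʈʰ/); palatal lacks plain (/c/); velar lacks aspirated (/kʰ/).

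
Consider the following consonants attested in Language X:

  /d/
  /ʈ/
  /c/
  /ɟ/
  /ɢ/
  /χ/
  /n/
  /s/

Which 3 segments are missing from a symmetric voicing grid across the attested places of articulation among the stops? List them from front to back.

alveolar: voiceless —, voiced /d/.
retroflex: voiceless /ʈ/, voiced —.
palatal: voiceless /c/, voiced /ɟ/.
uvular: voiceless —, voiced /ɢ/.
Gaps, from front to back: alveolar lacks voiceless (/t/); retroflex lacks voiced (/ɖ/); uvular lacks voiceless (/q/).

/t/, /ɖ/, /q/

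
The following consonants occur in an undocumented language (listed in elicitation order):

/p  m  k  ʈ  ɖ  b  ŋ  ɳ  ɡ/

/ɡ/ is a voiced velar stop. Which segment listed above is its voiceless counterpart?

/k/

The voiceless counterpart is a voiceless velar stop — in this inventory, /k/.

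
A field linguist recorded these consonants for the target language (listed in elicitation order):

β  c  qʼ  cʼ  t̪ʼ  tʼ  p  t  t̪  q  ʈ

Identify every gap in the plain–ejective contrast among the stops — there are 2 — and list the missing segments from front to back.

place of articulation  plain     ejective
bilabial          p         —       
dental            t̪        t̪ʼ     
alveolar          t         tʼ      
retroflex         ʈ         —       
palatal           c         cʼ      
uvular            q         qʼ      
Gaps, from front to back: bilabial lacks ejective (/pʼ/); retroflex lacks ejective (/ʈʼ/).

/pʼ/, /ʈʼ/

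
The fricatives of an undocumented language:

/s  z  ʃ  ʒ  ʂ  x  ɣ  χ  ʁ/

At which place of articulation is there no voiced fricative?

alveolar: voiceless /s/, voiced /z/.
postalveolar: voiceless /ʃ/, voiced /ʒ/.
retroflex: voiceless /ʂ/, voiced —.
velar: voiceless /x/, voiced /ɣ/.
uvular: voiceless /χ/, voiced /ʁ/.
Every place of articulation has a voiced member except retroflex, where /ʐ/ would be expected.

retroflex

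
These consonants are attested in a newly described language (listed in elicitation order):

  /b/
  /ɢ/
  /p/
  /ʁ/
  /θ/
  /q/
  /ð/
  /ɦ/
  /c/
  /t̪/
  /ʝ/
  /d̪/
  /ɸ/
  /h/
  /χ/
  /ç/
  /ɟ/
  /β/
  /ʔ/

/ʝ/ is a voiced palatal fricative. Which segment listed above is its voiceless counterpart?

The voiceless counterpart is a voiceless palatal fricative — in this inventory, /ç/.

/ç/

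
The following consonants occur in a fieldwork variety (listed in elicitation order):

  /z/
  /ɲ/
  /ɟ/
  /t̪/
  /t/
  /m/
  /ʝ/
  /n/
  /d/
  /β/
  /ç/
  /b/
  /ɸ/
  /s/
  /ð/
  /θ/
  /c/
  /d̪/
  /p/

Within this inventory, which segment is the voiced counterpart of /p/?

/b/

/p/ is a voiceless bilabial stop.
The voiced counterpart is a voiced bilabial stop — in this inventory, /b/.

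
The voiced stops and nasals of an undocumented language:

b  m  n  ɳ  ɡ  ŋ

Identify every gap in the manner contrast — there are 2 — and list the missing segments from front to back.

place of articulation  oral stop  nasal   
bilabial          b         m       
alveolar          —         n       
retroflex         —         ɳ       
velar             ɡ         ŋ       
Gaps, from front to back: alveolar lacks oral stop (/d/); retroflex lacks oral stop (/ɖ/).

/d/, /ɖ/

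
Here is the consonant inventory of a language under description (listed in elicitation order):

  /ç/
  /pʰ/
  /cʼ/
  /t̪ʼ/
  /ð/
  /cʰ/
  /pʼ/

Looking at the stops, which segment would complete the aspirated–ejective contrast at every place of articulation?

/t̪ʰ/

bilabial: aspirated /pʰ/, ejective /pʼ/.
dental: aspirated —, ejective /t̪ʼ/.
palatal: aspirated /cʰ/, ejective /cʼ/.
The dental row has no aspirated member, so the gap is the aspirated dental stop /t̪ʰ/.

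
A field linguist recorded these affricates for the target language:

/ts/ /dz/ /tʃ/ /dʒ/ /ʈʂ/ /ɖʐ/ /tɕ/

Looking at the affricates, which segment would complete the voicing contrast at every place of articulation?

/dʑ/

place of articulation  voiceless  voiced  
alveolar          ts        dz      
postalveolar      tʃ        dʒ      
retroflex         ʈʂ        ɖʐ      
alveolo-palatal   tɕ        —       
The alveolo-palatal row has no voiced member, so the gap is the voiced alveolo-palatal affricate /dʑ/.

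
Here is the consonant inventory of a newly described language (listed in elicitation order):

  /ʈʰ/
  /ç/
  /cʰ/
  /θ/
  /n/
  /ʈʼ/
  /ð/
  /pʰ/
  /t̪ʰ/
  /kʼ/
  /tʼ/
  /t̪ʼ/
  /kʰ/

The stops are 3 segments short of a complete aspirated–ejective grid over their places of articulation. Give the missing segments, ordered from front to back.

place of articulation  aspirated  ejective
bilabial          pʰ        —       
dental            t̪ʰ       t̪ʼ     
alveolar          —         tʼ      
retroflex         ʈʰ        ʈʼ      
palatal           cʰ        —       
velar             kʰ        kʼ      
Gaps, from front to back: bilabial lacks ejective (/pʼ/); alveolar lacks aspirated (/tʰ/); palatal lacks ejective (/cʼ/).

/pʼ/, /tʰ/, /cʼ/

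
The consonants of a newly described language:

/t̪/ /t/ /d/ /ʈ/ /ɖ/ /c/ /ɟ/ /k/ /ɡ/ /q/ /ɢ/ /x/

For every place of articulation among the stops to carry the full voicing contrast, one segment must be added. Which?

Voiceless: /t̪/ (dental), /t/ (alveolar), /ʈ/ (retroflex), /c/ (palatal), /k/ (velar), /q/ (uvular).
Voiced: /d/ (alveolar), /ɖ/ (retroflex), /ɟ/ (palatal), /ɡ/ (velar), /ɢ/ (uvular).
The dental row has no voiced member, so the gap is the voiced dental stop /d̪/.

/d̪/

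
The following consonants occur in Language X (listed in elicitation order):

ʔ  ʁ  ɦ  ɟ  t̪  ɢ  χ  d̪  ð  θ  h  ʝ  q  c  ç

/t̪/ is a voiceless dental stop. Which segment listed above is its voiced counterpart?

The voiced counterpart is a voiced dental stop — in this inventory, /d̪/.

/d̪/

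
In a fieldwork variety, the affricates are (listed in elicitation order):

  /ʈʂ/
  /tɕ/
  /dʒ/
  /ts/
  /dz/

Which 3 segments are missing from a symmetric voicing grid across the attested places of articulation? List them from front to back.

Voiceless: /ts/ (alveolar), /ʈʂ/ (retroflex), /tɕ/ (alveolo-palatal).
Voiced: /dz/ (alveolar), /dʒ/ (postalveolar).
Gaps, from front to back: postalveolar lacks voiceless (/tʃ/); retroflex lacks voiced (/ɖʐ/); alveolo-palatal lacks voiced (/dʑ/).

/tʃ/, /ɖʐ/, /dʑ/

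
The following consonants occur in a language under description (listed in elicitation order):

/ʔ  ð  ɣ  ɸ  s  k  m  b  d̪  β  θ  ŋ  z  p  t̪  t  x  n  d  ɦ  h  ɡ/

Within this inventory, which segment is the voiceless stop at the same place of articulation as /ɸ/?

/p/

/ɸ/ is a voiceless bilabial fricative.
The voiceless stop at the same place is a voiceless bilabial stop — in this inventory, /p/.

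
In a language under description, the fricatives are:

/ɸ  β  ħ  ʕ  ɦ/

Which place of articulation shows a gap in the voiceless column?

glottal

bilabial: voiceless /ɸ/, voiced /β/.
pharyngeal: voiceless /ħ/, voiced /ʕ/.
glottal: voiceless —, voiced /ɦ/.
Every place of articulation has a voiceless member except glottal, where /h/ would be expected.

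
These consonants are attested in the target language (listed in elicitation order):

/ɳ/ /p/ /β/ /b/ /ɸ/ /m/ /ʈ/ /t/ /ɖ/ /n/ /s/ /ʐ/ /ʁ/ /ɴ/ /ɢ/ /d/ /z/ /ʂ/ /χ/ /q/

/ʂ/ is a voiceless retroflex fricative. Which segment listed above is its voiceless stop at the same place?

The voiceless stop at the same place is a voiceless retroflex stop — in this inventory, /ʈ/.

/ʈ/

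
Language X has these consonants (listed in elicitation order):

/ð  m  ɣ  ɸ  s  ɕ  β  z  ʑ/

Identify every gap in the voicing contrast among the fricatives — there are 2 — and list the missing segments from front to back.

place of articulation  voiceless  voiced  
bilabial          ɸ         β       
dental            —         ð       
alveolar          s         z       
alveolo-palatal   ɕ         ʑ       
velar             —         ɣ       
Gaps, from front to back: dental lacks voiceless (/θ/); velar lacks voiceless (/x/).

/θ/, /x/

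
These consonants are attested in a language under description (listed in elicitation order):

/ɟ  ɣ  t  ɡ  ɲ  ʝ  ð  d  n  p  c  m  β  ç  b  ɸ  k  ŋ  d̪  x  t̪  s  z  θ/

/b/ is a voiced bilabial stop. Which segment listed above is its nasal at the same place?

The nasal at the same place is a bilabial nasal — in this inventory, /m/.

/m/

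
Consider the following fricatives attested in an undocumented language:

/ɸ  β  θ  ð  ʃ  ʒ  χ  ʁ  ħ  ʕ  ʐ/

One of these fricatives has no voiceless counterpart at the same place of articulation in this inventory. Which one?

/ʐ/

Bilabial: /ɸ/ ~ /β/
Dental: /θ/ ~ /ð/
Postalveolar: /ʃ/ ~ /ʒ/
Uvular: /χ/ ~ /ʁ/
Pharyngeal: /ħ/ ~ /ʕ/
Retroflex: only /ʐ/ (voiced); no voiceless partner.
So /ʐ/ is the unpaired segment.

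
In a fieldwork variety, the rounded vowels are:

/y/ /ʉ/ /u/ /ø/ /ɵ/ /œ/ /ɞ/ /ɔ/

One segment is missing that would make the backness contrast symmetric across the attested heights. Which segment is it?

/o/

Front: /y/ (high), /ø/ (high-mid), /œ/ (low-mid).
Central: /ʉ/ (high), /ɵ/ (high-mid), /ɞ/ (low-mid).
Back: /u/ (high), /ɔ/ (low-mid).
The high-mid row has no back member, so the gap is the high-mid back rounded vowel /o/.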